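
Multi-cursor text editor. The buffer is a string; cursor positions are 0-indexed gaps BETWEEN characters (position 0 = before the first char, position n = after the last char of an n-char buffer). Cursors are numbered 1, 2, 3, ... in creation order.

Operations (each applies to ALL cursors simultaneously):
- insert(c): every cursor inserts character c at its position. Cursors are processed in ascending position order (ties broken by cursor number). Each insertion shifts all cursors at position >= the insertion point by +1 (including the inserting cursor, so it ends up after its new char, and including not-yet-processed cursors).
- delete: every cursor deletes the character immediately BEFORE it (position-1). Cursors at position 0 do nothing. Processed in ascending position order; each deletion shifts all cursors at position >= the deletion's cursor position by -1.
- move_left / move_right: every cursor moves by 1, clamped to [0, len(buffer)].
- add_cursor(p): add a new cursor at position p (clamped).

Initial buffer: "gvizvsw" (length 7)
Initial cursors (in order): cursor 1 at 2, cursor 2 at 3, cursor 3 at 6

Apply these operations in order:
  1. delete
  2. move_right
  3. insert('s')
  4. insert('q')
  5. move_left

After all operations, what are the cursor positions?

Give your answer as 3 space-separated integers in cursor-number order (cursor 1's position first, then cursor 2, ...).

Answer: 5 5 9

Derivation:
After op 1 (delete): buffer="gzvw" (len 4), cursors c1@1 c2@1 c3@3, authorship ....
After op 2 (move_right): buffer="gzvw" (len 4), cursors c1@2 c2@2 c3@4, authorship ....
After op 3 (insert('s')): buffer="gzssvws" (len 7), cursors c1@4 c2@4 c3@7, authorship ..12..3
After op 4 (insert('q')): buffer="gzssqqvwsq" (len 10), cursors c1@6 c2@6 c3@10, authorship ..1212..33
After op 5 (move_left): buffer="gzssqqvwsq" (len 10), cursors c1@5 c2@5 c3@9, authorship ..1212..33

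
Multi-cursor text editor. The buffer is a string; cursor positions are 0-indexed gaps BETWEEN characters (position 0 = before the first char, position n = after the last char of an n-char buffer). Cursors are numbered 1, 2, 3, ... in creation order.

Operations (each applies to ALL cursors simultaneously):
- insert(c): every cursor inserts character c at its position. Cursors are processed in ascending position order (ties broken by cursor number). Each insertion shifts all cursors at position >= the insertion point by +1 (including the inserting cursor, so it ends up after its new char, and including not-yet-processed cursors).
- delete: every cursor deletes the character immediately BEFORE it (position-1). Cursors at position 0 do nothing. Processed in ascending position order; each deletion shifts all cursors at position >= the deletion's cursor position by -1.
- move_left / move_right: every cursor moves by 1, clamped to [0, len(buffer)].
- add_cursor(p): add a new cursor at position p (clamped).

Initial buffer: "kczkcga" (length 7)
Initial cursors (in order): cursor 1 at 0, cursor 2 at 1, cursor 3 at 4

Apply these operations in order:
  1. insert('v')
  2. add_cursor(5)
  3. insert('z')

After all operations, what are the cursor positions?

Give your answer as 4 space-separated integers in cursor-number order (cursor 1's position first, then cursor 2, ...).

Answer: 2 5 11 8

Derivation:
After op 1 (insert('v')): buffer="vkvczkvcga" (len 10), cursors c1@1 c2@3 c3@7, authorship 1.2...3...
After op 2 (add_cursor(5)): buffer="vkvczkvcga" (len 10), cursors c1@1 c2@3 c4@5 c3@7, authorship 1.2...3...
After op 3 (insert('z')): buffer="vzkvzczzkvzcga" (len 14), cursors c1@2 c2@5 c4@8 c3@11, authorship 11.22..4.33...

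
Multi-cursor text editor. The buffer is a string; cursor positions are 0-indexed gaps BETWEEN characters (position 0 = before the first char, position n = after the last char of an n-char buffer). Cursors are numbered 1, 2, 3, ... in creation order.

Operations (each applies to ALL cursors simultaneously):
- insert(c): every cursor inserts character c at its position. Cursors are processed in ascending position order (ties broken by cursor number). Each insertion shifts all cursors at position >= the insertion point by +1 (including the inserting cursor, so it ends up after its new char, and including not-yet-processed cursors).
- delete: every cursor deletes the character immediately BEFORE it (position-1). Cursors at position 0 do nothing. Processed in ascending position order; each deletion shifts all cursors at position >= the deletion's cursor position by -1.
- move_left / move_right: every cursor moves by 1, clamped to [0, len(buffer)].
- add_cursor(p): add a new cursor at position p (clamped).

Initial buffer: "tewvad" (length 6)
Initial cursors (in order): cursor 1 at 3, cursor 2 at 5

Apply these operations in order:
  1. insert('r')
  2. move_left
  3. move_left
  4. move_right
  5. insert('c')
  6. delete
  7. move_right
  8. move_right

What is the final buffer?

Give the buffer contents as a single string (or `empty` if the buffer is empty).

After op 1 (insert('r')): buffer="tewrvard" (len 8), cursors c1@4 c2@7, authorship ...1..2.
After op 2 (move_left): buffer="tewrvard" (len 8), cursors c1@3 c2@6, authorship ...1..2.
After op 3 (move_left): buffer="tewrvard" (len 8), cursors c1@2 c2@5, authorship ...1..2.
After op 4 (move_right): buffer="tewrvard" (len 8), cursors c1@3 c2@6, authorship ...1..2.
After op 5 (insert('c')): buffer="tewcrvacrd" (len 10), cursors c1@4 c2@8, authorship ...11..22.
After op 6 (delete): buffer="tewrvard" (len 8), cursors c1@3 c2@6, authorship ...1..2.
After op 7 (move_right): buffer="tewrvard" (len 8), cursors c1@4 c2@7, authorship ...1..2.
After op 8 (move_right): buffer="tewrvard" (len 8), cursors c1@5 c2@8, authorship ...1..2.

Answer: tewrvard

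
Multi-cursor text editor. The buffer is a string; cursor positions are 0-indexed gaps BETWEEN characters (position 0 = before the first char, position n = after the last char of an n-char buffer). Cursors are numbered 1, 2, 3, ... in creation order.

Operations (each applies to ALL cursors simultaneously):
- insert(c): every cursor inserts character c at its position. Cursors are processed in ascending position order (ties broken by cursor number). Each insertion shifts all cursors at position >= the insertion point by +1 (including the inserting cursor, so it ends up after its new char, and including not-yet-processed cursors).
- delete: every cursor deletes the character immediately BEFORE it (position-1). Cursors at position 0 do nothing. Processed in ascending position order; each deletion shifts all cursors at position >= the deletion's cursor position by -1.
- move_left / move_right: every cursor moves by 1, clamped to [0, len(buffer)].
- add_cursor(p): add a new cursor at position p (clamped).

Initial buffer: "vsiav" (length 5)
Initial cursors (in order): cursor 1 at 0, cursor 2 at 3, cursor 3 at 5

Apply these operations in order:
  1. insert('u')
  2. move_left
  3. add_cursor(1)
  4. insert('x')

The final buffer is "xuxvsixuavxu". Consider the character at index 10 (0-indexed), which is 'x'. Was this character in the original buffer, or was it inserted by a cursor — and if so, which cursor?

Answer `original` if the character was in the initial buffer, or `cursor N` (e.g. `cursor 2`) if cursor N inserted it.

Answer: cursor 3

Derivation:
After op 1 (insert('u')): buffer="uvsiuavu" (len 8), cursors c1@1 c2@5 c3@8, authorship 1...2..3
After op 2 (move_left): buffer="uvsiuavu" (len 8), cursors c1@0 c2@4 c3@7, authorship 1...2..3
After op 3 (add_cursor(1)): buffer="uvsiuavu" (len 8), cursors c1@0 c4@1 c2@4 c3@7, authorship 1...2..3
After op 4 (insert('x')): buffer="xuxvsixuavxu" (len 12), cursors c1@1 c4@3 c2@7 c3@11, authorship 114...22..33
Authorship (.=original, N=cursor N): 1 1 4 . . . 2 2 . . 3 3
Index 10: author = 3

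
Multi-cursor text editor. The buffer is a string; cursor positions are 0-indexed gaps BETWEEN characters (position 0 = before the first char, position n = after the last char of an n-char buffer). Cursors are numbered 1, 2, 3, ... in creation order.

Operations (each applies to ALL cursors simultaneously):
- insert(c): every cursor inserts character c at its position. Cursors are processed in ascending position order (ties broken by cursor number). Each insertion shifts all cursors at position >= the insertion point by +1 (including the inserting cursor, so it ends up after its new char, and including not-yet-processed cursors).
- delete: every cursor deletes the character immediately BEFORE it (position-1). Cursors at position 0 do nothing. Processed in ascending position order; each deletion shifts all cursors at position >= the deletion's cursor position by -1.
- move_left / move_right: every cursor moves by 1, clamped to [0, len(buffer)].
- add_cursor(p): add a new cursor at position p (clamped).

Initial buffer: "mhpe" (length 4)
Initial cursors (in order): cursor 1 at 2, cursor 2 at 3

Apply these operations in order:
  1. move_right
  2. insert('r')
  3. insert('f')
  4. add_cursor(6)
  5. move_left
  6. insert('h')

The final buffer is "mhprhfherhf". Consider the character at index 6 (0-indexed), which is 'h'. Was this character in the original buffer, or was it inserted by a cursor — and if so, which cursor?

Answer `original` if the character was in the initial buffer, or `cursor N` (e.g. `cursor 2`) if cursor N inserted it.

Answer: cursor 3

Derivation:
After op 1 (move_right): buffer="mhpe" (len 4), cursors c1@3 c2@4, authorship ....
After op 2 (insert('r')): buffer="mhprer" (len 6), cursors c1@4 c2@6, authorship ...1.2
After op 3 (insert('f')): buffer="mhprferf" (len 8), cursors c1@5 c2@8, authorship ...11.22
After op 4 (add_cursor(6)): buffer="mhprferf" (len 8), cursors c1@5 c3@6 c2@8, authorship ...11.22
After op 5 (move_left): buffer="mhprferf" (len 8), cursors c1@4 c3@5 c2@7, authorship ...11.22
After op 6 (insert('h')): buffer="mhprhfherhf" (len 11), cursors c1@5 c3@7 c2@10, authorship ...1113.222
Authorship (.=original, N=cursor N): . . . 1 1 1 3 . 2 2 2
Index 6: author = 3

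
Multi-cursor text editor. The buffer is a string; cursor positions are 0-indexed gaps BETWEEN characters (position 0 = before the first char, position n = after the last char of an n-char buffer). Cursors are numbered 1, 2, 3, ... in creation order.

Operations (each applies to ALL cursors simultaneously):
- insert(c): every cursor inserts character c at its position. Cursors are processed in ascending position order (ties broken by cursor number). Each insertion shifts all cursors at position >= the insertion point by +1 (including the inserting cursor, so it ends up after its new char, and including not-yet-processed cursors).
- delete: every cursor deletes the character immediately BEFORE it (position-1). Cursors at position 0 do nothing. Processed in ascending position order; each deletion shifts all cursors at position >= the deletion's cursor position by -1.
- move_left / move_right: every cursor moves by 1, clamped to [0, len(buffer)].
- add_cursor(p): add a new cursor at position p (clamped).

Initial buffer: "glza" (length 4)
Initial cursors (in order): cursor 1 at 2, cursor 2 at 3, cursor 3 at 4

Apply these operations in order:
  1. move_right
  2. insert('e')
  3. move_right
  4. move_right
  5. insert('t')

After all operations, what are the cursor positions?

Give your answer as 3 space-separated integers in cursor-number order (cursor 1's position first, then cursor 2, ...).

Answer: 7 10 10

Derivation:
After op 1 (move_right): buffer="glza" (len 4), cursors c1@3 c2@4 c3@4, authorship ....
After op 2 (insert('e')): buffer="glzeaee" (len 7), cursors c1@4 c2@7 c3@7, authorship ...1.23
After op 3 (move_right): buffer="glzeaee" (len 7), cursors c1@5 c2@7 c3@7, authorship ...1.23
After op 4 (move_right): buffer="glzeaee" (len 7), cursors c1@6 c2@7 c3@7, authorship ...1.23
After op 5 (insert('t')): buffer="glzeaetett" (len 10), cursors c1@7 c2@10 c3@10, authorship ...1.21323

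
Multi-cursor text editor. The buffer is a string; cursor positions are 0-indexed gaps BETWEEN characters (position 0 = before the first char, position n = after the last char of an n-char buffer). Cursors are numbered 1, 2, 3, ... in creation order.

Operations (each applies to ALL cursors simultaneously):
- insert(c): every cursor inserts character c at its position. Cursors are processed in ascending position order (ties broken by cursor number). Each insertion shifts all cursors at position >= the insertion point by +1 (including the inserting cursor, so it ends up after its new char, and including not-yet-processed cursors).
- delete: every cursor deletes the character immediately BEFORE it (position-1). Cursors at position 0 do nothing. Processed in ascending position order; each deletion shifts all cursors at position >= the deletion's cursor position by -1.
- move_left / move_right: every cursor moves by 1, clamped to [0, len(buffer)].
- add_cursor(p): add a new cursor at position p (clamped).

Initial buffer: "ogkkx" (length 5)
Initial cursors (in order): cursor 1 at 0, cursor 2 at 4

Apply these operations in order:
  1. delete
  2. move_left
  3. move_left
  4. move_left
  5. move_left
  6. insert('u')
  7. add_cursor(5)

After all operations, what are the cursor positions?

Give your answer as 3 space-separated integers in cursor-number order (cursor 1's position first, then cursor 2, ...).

Answer: 2 2 5

Derivation:
After op 1 (delete): buffer="ogkx" (len 4), cursors c1@0 c2@3, authorship ....
After op 2 (move_left): buffer="ogkx" (len 4), cursors c1@0 c2@2, authorship ....
After op 3 (move_left): buffer="ogkx" (len 4), cursors c1@0 c2@1, authorship ....
After op 4 (move_left): buffer="ogkx" (len 4), cursors c1@0 c2@0, authorship ....
After op 5 (move_left): buffer="ogkx" (len 4), cursors c1@0 c2@0, authorship ....
After op 6 (insert('u')): buffer="uuogkx" (len 6), cursors c1@2 c2@2, authorship 12....
After op 7 (add_cursor(5)): buffer="uuogkx" (len 6), cursors c1@2 c2@2 c3@5, authorship 12....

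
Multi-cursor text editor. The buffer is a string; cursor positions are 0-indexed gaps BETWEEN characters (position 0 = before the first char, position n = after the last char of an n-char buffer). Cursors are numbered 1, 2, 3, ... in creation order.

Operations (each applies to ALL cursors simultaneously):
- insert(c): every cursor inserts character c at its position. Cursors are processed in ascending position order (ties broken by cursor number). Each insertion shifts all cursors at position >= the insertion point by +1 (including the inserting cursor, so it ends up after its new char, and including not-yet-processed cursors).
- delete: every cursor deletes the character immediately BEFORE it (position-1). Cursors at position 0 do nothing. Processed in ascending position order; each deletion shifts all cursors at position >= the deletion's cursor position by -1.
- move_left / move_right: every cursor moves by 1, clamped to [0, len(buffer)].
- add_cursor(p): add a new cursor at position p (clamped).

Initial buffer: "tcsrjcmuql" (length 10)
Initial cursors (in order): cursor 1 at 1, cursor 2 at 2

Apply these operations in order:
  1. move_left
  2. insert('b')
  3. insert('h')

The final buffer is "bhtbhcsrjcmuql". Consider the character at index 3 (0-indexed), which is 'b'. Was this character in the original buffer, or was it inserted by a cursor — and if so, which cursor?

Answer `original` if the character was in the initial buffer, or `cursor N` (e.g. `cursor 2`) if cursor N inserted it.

After op 1 (move_left): buffer="tcsrjcmuql" (len 10), cursors c1@0 c2@1, authorship ..........
After op 2 (insert('b')): buffer="btbcsrjcmuql" (len 12), cursors c1@1 c2@3, authorship 1.2.........
After op 3 (insert('h')): buffer="bhtbhcsrjcmuql" (len 14), cursors c1@2 c2@5, authorship 11.22.........
Authorship (.=original, N=cursor N): 1 1 . 2 2 . . . . . . . . .
Index 3: author = 2

Answer: cursor 2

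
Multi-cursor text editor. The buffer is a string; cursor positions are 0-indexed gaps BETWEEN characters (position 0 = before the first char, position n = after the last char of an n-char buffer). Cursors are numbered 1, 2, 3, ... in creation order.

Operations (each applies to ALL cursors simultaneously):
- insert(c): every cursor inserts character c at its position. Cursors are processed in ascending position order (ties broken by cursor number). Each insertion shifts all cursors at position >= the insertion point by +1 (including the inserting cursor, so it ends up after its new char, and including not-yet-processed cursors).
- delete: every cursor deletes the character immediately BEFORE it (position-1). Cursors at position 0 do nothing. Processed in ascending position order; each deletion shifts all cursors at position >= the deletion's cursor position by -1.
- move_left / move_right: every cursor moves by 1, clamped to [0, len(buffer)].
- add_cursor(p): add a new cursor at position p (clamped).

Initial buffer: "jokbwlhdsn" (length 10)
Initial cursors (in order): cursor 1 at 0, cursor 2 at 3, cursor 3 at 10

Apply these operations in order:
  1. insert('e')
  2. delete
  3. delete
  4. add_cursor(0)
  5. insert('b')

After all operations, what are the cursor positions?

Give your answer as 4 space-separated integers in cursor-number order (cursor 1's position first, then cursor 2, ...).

After op 1 (insert('e')): buffer="ejokebwlhdsne" (len 13), cursors c1@1 c2@5 c3@13, authorship 1...2.......3
After op 2 (delete): buffer="jokbwlhdsn" (len 10), cursors c1@0 c2@3 c3@10, authorship ..........
After op 3 (delete): buffer="jobwlhds" (len 8), cursors c1@0 c2@2 c3@8, authorship ........
After op 4 (add_cursor(0)): buffer="jobwlhds" (len 8), cursors c1@0 c4@0 c2@2 c3@8, authorship ........
After op 5 (insert('b')): buffer="bbjobbwlhdsb" (len 12), cursors c1@2 c4@2 c2@5 c3@12, authorship 14..2......3

Answer: 2 5 12 2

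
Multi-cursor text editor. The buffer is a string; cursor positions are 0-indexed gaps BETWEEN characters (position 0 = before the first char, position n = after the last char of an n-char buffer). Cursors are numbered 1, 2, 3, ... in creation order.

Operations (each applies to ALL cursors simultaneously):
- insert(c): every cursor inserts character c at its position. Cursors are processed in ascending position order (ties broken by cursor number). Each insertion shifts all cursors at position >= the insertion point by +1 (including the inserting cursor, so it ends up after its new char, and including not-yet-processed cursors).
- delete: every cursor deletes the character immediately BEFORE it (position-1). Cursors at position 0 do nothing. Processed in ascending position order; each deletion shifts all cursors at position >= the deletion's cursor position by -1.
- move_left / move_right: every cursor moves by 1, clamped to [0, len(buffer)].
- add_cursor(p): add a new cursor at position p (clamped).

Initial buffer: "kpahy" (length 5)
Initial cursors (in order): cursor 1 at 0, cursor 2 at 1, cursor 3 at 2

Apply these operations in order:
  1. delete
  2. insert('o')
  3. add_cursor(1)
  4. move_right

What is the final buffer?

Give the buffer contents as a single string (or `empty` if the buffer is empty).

After op 1 (delete): buffer="ahy" (len 3), cursors c1@0 c2@0 c3@0, authorship ...
After op 2 (insert('o')): buffer="oooahy" (len 6), cursors c1@3 c2@3 c3@3, authorship 123...
After op 3 (add_cursor(1)): buffer="oooahy" (len 6), cursors c4@1 c1@3 c2@3 c3@3, authorship 123...
After op 4 (move_right): buffer="oooahy" (len 6), cursors c4@2 c1@4 c2@4 c3@4, authorship 123...

Answer: oooahy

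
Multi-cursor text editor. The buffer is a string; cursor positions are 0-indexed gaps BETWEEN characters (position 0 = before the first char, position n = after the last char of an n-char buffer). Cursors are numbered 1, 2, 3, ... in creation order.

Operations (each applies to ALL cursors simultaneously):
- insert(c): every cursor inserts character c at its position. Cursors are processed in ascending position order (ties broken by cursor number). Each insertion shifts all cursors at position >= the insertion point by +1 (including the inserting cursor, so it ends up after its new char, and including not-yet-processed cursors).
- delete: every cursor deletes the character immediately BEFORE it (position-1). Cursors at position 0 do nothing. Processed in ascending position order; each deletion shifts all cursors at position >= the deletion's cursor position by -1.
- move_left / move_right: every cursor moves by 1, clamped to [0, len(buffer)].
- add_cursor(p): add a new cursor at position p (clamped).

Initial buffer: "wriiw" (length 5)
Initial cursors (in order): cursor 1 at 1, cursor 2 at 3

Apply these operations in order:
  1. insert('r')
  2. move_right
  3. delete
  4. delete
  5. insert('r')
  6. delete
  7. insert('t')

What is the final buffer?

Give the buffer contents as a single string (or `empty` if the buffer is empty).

After op 1 (insert('r')): buffer="wrririw" (len 7), cursors c1@2 c2@5, authorship .1..2..
After op 2 (move_right): buffer="wrririw" (len 7), cursors c1@3 c2@6, authorship .1..2..
After op 3 (delete): buffer="wrirw" (len 5), cursors c1@2 c2@4, authorship .1.2.
After op 4 (delete): buffer="wiw" (len 3), cursors c1@1 c2@2, authorship ...
After op 5 (insert('r')): buffer="wrirw" (len 5), cursors c1@2 c2@4, authorship .1.2.
After op 6 (delete): buffer="wiw" (len 3), cursors c1@1 c2@2, authorship ...
After op 7 (insert('t')): buffer="wtitw" (len 5), cursors c1@2 c2@4, authorship .1.2.

Answer: wtitw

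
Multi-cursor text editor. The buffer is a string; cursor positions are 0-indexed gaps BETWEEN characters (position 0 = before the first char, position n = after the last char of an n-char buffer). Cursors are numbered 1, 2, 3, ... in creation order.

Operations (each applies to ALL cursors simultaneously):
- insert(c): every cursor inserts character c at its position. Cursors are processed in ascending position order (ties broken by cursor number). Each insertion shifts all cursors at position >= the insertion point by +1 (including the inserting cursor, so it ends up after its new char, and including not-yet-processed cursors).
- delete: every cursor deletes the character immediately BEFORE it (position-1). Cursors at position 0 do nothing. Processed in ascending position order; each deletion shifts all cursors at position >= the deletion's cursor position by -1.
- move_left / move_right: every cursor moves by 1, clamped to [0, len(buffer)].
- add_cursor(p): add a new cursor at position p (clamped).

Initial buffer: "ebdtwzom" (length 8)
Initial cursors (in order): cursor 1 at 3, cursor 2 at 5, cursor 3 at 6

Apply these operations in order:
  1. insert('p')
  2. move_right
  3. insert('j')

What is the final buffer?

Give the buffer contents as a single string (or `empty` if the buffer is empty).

Answer: ebdptjwpzjpojm

Derivation:
After op 1 (insert('p')): buffer="ebdptwpzpom" (len 11), cursors c1@4 c2@7 c3@9, authorship ...1..2.3..
After op 2 (move_right): buffer="ebdptwpzpom" (len 11), cursors c1@5 c2@8 c3@10, authorship ...1..2.3..
After op 3 (insert('j')): buffer="ebdptjwpzjpojm" (len 14), cursors c1@6 c2@10 c3@13, authorship ...1.1.2.23.3.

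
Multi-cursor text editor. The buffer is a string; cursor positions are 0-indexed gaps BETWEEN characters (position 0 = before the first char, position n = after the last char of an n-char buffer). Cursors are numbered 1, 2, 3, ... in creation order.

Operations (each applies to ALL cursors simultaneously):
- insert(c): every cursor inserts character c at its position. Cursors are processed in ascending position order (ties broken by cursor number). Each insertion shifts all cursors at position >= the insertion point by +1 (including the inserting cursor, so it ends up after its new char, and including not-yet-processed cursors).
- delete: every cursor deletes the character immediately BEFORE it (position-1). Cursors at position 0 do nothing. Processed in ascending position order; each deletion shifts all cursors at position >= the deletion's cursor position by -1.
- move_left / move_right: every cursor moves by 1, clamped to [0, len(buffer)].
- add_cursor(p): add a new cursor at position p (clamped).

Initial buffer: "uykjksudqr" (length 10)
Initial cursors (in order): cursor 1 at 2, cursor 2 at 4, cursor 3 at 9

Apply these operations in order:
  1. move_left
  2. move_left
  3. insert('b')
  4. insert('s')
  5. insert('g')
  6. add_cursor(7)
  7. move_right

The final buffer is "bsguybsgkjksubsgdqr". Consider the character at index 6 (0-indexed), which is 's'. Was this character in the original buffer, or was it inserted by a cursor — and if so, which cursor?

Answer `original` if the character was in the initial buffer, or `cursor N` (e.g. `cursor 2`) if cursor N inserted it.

After op 1 (move_left): buffer="uykjksudqr" (len 10), cursors c1@1 c2@3 c3@8, authorship ..........
After op 2 (move_left): buffer="uykjksudqr" (len 10), cursors c1@0 c2@2 c3@7, authorship ..........
After op 3 (insert('b')): buffer="buybkjksubdqr" (len 13), cursors c1@1 c2@4 c3@10, authorship 1..2.....3...
After op 4 (insert('s')): buffer="bsuybskjksubsdqr" (len 16), cursors c1@2 c2@6 c3@13, authorship 11..22.....33...
After op 5 (insert('g')): buffer="bsguybsgkjksubsgdqr" (len 19), cursors c1@3 c2@8 c3@16, authorship 111..222.....333...
After op 6 (add_cursor(7)): buffer="bsguybsgkjksubsgdqr" (len 19), cursors c1@3 c4@7 c2@8 c3@16, authorship 111..222.....333...
After op 7 (move_right): buffer="bsguybsgkjksubsgdqr" (len 19), cursors c1@4 c4@8 c2@9 c3@17, authorship 111..222.....333...
Authorship (.=original, N=cursor N): 1 1 1 . . 2 2 2 . . . . . 3 3 3 . . .
Index 6: author = 2

Answer: cursor 2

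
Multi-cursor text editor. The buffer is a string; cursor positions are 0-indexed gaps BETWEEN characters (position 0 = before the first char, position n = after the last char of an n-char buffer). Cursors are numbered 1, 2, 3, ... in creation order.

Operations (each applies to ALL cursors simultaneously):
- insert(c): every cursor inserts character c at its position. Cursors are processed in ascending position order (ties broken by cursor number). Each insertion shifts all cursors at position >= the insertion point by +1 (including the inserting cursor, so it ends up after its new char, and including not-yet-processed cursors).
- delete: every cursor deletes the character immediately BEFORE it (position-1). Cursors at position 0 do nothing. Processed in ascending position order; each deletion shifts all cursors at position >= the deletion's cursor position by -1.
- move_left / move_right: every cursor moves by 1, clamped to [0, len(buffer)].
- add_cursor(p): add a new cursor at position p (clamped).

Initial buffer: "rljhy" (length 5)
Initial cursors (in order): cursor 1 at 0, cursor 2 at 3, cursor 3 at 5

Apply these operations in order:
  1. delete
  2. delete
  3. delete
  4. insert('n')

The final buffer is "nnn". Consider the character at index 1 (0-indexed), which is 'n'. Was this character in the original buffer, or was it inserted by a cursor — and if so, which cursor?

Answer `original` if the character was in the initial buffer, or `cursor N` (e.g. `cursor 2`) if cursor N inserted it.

After op 1 (delete): buffer="rlh" (len 3), cursors c1@0 c2@2 c3@3, authorship ...
After op 2 (delete): buffer="r" (len 1), cursors c1@0 c2@1 c3@1, authorship .
After op 3 (delete): buffer="" (len 0), cursors c1@0 c2@0 c3@0, authorship 
After op 4 (insert('n')): buffer="nnn" (len 3), cursors c1@3 c2@3 c3@3, authorship 123
Authorship (.=original, N=cursor N): 1 2 3
Index 1: author = 2

Answer: cursor 2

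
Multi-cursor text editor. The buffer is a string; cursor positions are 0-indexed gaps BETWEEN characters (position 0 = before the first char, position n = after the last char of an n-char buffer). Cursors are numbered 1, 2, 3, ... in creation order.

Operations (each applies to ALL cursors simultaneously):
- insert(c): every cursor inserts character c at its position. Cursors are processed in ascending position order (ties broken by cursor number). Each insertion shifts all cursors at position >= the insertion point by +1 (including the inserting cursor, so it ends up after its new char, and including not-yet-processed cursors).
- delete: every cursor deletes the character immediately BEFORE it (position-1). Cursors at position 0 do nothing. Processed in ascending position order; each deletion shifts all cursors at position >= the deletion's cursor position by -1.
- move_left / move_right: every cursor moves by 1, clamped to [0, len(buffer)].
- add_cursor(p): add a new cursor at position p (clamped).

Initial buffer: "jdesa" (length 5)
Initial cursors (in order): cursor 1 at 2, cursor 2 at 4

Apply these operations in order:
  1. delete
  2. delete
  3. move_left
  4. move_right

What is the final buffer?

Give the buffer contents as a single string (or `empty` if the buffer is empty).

Answer: a

Derivation:
After op 1 (delete): buffer="jea" (len 3), cursors c1@1 c2@2, authorship ...
After op 2 (delete): buffer="a" (len 1), cursors c1@0 c2@0, authorship .
After op 3 (move_left): buffer="a" (len 1), cursors c1@0 c2@0, authorship .
After op 4 (move_right): buffer="a" (len 1), cursors c1@1 c2@1, authorship .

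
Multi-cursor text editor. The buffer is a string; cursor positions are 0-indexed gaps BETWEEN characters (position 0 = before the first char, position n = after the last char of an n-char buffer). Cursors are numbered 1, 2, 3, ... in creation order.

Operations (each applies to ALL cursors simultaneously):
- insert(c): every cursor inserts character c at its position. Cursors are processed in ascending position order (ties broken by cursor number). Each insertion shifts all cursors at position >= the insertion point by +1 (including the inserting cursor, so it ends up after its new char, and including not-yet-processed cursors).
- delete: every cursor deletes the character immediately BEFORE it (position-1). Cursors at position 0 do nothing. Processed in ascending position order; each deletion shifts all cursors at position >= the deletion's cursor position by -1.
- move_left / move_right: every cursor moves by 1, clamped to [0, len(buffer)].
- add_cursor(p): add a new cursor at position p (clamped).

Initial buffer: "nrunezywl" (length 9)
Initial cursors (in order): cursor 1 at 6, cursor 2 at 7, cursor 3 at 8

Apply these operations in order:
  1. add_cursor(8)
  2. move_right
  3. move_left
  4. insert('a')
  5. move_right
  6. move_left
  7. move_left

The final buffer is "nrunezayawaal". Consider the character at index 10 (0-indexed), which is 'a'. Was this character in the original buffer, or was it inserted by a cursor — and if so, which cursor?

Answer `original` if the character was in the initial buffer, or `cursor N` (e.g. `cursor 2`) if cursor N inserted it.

Answer: cursor 3

Derivation:
After op 1 (add_cursor(8)): buffer="nrunezywl" (len 9), cursors c1@6 c2@7 c3@8 c4@8, authorship .........
After op 2 (move_right): buffer="nrunezywl" (len 9), cursors c1@7 c2@8 c3@9 c4@9, authorship .........
After op 3 (move_left): buffer="nrunezywl" (len 9), cursors c1@6 c2@7 c3@8 c4@8, authorship .........
After op 4 (insert('a')): buffer="nrunezayawaal" (len 13), cursors c1@7 c2@9 c3@12 c4@12, authorship ......1.2.34.
After op 5 (move_right): buffer="nrunezayawaal" (len 13), cursors c1@8 c2@10 c3@13 c4@13, authorship ......1.2.34.
After op 6 (move_left): buffer="nrunezayawaal" (len 13), cursors c1@7 c2@9 c3@12 c4@12, authorship ......1.2.34.
After op 7 (move_left): buffer="nrunezayawaal" (len 13), cursors c1@6 c2@8 c3@11 c4@11, authorship ......1.2.34.
Authorship (.=original, N=cursor N): . . . . . . 1 . 2 . 3 4 .
Index 10: author = 3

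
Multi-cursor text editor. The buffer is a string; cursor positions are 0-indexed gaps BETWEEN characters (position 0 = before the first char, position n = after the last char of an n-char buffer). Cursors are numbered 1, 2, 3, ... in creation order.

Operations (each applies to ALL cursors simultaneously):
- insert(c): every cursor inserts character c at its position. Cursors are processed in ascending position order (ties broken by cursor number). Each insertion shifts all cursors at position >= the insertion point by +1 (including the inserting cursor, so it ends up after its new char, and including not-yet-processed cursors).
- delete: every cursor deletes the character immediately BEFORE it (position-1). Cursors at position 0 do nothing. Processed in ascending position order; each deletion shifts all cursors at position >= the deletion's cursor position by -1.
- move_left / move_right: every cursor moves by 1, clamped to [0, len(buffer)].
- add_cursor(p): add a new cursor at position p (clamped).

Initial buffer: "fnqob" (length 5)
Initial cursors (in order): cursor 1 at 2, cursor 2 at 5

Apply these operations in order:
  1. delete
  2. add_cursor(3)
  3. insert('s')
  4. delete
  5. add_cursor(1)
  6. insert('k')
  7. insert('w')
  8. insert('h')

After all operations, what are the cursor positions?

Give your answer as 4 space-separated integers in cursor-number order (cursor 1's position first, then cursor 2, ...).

Answer: 7 15 15 7

Derivation:
After op 1 (delete): buffer="fqo" (len 3), cursors c1@1 c2@3, authorship ...
After op 2 (add_cursor(3)): buffer="fqo" (len 3), cursors c1@1 c2@3 c3@3, authorship ...
After op 3 (insert('s')): buffer="fsqoss" (len 6), cursors c1@2 c2@6 c3@6, authorship .1..23
After op 4 (delete): buffer="fqo" (len 3), cursors c1@1 c2@3 c3@3, authorship ...
After op 5 (add_cursor(1)): buffer="fqo" (len 3), cursors c1@1 c4@1 c2@3 c3@3, authorship ...
After op 6 (insert('k')): buffer="fkkqokk" (len 7), cursors c1@3 c4@3 c2@7 c3@7, authorship .14..23
After op 7 (insert('w')): buffer="fkkwwqokkww" (len 11), cursors c1@5 c4@5 c2@11 c3@11, authorship .1414..2323
After op 8 (insert('h')): buffer="fkkwwhhqokkwwhh" (len 15), cursors c1@7 c4@7 c2@15 c3@15, authorship .141414..232323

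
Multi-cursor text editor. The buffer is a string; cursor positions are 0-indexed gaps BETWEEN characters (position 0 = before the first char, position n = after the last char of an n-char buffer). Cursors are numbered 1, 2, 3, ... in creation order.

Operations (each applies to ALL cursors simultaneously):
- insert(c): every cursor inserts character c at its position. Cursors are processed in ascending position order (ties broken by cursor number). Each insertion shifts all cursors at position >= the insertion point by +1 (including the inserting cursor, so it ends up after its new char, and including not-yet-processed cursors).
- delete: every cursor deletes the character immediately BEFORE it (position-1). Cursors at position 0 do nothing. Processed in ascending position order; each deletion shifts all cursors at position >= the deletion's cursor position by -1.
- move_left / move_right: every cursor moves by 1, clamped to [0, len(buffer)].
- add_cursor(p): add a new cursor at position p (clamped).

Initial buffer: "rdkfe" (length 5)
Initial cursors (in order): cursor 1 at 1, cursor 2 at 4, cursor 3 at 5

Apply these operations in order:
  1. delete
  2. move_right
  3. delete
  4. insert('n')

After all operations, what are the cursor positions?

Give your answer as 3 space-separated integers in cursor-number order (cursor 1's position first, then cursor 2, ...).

Answer: 3 3 3

Derivation:
After op 1 (delete): buffer="dk" (len 2), cursors c1@0 c2@2 c3@2, authorship ..
After op 2 (move_right): buffer="dk" (len 2), cursors c1@1 c2@2 c3@2, authorship ..
After op 3 (delete): buffer="" (len 0), cursors c1@0 c2@0 c3@0, authorship 
After op 4 (insert('n')): buffer="nnn" (len 3), cursors c1@3 c2@3 c3@3, authorship 123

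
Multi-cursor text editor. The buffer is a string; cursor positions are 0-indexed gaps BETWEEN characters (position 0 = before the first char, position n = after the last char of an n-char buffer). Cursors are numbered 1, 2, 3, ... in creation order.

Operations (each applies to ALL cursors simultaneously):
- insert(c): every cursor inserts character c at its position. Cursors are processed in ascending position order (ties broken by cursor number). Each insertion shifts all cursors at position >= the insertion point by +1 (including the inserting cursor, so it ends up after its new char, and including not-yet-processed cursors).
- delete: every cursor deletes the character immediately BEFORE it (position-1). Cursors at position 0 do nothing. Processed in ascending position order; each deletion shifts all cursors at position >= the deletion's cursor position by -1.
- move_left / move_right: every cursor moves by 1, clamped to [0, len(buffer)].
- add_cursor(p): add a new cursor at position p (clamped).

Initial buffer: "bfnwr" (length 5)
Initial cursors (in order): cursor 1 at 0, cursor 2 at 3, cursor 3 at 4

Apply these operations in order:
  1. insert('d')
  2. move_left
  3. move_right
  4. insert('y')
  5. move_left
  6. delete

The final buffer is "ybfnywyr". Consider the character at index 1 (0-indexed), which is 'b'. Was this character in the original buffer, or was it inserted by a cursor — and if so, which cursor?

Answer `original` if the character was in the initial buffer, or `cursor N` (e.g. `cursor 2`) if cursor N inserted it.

After op 1 (insert('d')): buffer="dbfndwdr" (len 8), cursors c1@1 c2@5 c3@7, authorship 1...2.3.
After op 2 (move_left): buffer="dbfndwdr" (len 8), cursors c1@0 c2@4 c3@6, authorship 1...2.3.
After op 3 (move_right): buffer="dbfndwdr" (len 8), cursors c1@1 c2@5 c3@7, authorship 1...2.3.
After op 4 (insert('y')): buffer="dybfndywdyr" (len 11), cursors c1@2 c2@7 c3@10, authorship 11...22.33.
After op 5 (move_left): buffer="dybfndywdyr" (len 11), cursors c1@1 c2@6 c3@9, authorship 11...22.33.
After op 6 (delete): buffer="ybfnywyr" (len 8), cursors c1@0 c2@4 c3@6, authorship 1...2.3.
Authorship (.=original, N=cursor N): 1 . . . 2 . 3 .
Index 1: author = original

Answer: original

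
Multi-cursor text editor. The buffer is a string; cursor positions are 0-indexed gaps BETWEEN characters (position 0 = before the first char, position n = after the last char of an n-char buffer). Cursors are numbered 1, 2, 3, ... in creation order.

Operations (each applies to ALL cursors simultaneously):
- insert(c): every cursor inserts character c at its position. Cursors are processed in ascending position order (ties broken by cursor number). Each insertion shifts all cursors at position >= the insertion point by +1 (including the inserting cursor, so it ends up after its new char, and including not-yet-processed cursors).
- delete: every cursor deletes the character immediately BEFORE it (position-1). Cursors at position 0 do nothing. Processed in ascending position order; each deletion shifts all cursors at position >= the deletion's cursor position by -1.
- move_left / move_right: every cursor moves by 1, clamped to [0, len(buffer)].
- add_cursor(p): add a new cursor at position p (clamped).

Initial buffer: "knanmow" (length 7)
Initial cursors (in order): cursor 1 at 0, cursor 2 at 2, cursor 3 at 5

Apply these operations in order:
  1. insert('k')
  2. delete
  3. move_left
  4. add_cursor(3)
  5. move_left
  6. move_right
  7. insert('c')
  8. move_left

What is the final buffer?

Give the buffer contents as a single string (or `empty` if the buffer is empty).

Answer: kccnacncmow

Derivation:
After op 1 (insert('k')): buffer="kknkanmkow" (len 10), cursors c1@1 c2@4 c3@8, authorship 1..2...3..
After op 2 (delete): buffer="knanmow" (len 7), cursors c1@0 c2@2 c3@5, authorship .......
After op 3 (move_left): buffer="knanmow" (len 7), cursors c1@0 c2@1 c3@4, authorship .......
After op 4 (add_cursor(3)): buffer="knanmow" (len 7), cursors c1@0 c2@1 c4@3 c3@4, authorship .......
After op 5 (move_left): buffer="knanmow" (len 7), cursors c1@0 c2@0 c4@2 c3@3, authorship .......
After op 6 (move_right): buffer="knanmow" (len 7), cursors c1@1 c2@1 c4@3 c3@4, authorship .......
After op 7 (insert('c')): buffer="kccnacncmow" (len 11), cursors c1@3 c2@3 c4@6 c3@8, authorship .12..4.3...
After op 8 (move_left): buffer="kccnacncmow" (len 11), cursors c1@2 c2@2 c4@5 c3@7, authorship .12..4.3...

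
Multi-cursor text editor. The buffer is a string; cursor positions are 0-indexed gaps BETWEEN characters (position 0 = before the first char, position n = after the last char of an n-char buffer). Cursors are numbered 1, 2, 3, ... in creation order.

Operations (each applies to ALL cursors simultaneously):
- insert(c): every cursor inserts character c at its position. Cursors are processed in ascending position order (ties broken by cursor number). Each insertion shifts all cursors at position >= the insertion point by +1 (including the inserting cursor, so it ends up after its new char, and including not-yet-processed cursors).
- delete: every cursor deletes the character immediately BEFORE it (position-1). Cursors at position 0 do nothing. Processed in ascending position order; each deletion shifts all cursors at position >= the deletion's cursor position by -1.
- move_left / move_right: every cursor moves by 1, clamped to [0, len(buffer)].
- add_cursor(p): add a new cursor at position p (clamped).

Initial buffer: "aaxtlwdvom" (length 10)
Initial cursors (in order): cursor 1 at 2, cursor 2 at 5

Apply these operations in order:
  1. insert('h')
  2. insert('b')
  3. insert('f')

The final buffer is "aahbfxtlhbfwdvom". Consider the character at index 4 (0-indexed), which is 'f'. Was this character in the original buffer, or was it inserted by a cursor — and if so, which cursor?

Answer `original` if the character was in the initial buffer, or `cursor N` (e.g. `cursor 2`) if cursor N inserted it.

Answer: cursor 1

Derivation:
After op 1 (insert('h')): buffer="aahxtlhwdvom" (len 12), cursors c1@3 c2@7, authorship ..1...2.....
After op 2 (insert('b')): buffer="aahbxtlhbwdvom" (len 14), cursors c1@4 c2@9, authorship ..11...22.....
After op 3 (insert('f')): buffer="aahbfxtlhbfwdvom" (len 16), cursors c1@5 c2@11, authorship ..111...222.....
Authorship (.=original, N=cursor N): . . 1 1 1 . . . 2 2 2 . . . . .
Index 4: author = 1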